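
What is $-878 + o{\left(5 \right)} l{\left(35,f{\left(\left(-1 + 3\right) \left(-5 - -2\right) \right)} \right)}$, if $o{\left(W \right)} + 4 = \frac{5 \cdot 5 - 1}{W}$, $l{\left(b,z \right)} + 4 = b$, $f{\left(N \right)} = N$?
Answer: $- \frac{4266}{5} \approx -853.2$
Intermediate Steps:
$l{\left(b,z \right)} = -4 + b$
$o{\left(W \right)} = -4 + \frac{24}{W}$ ($o{\left(W \right)} = -4 + \frac{5 \cdot 5 - 1}{W} = -4 + \frac{25 - 1}{W} = -4 + \frac{24}{W}$)
$-878 + o{\left(5 \right)} l{\left(35,f{\left(\left(-1 + 3\right) \left(-5 - -2\right) \right)} \right)} = -878 + \left(-4 + \frac{24}{5}\right) \left(-4 + 35\right) = -878 + \left(-4 + 24 \cdot \frac{1}{5}\right) 31 = -878 + \left(-4 + \frac{24}{5}\right) 31 = -878 + \frac{4}{5} \cdot 31 = -878 + \frac{124}{5} = - \frac{4266}{5}$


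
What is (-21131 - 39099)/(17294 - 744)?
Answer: -6023/1655 ≈ -3.6393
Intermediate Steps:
(-21131 - 39099)/(17294 - 744) = -60230/16550 = -60230*1/16550 = -6023/1655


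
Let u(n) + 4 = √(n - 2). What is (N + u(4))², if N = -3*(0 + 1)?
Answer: (7 - √2)² ≈ 31.201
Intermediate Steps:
N = -3 (N = -3*1 = -3)
u(n) = -4 + √(-2 + n) (u(n) = -4 + √(n - 2) = -4 + √(-2 + n))
(N + u(4))² = (-3 + (-4 + √(-2 + 4)))² = (-3 + (-4 + √2))² = (-7 + √2)²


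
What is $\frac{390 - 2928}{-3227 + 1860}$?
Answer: $\frac{2538}{1367} \approx 1.8566$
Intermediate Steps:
$\frac{390 - 2928}{-3227 + 1860} = - \frac{2538}{-1367} = \left(-2538\right) \left(- \frac{1}{1367}\right) = \frac{2538}{1367}$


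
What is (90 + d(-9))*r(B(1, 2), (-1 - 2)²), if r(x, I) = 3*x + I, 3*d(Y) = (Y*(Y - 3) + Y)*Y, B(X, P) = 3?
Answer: -3726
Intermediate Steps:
d(Y) = Y*(Y + Y*(-3 + Y))/3 (d(Y) = ((Y*(Y - 3) + Y)*Y)/3 = ((Y*(-3 + Y) + Y)*Y)/3 = ((Y + Y*(-3 + Y))*Y)/3 = (Y*(Y + Y*(-3 + Y)))/3 = Y*(Y + Y*(-3 + Y))/3)
r(x, I) = I + 3*x
(90 + d(-9))*r(B(1, 2), (-1 - 2)²) = (90 + (⅓)*(-9)²*(-2 - 9))*((-1 - 2)² + 3*3) = (90 + (⅓)*81*(-11))*((-3)² + 9) = (90 - 297)*(9 + 9) = -207*18 = -3726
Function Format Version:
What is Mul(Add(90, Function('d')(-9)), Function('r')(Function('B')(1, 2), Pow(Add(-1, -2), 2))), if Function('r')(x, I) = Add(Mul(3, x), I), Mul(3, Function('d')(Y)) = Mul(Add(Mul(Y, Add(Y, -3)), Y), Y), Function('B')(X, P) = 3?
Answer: -3726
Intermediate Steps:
Function('d')(Y) = Mul(Rational(1, 3), Y, Add(Y, Mul(Y, Add(-3, Y)))) (Function('d')(Y) = Mul(Rational(1, 3), Mul(Add(Mul(Y, Add(Y, -3)), Y), Y)) = Mul(Rational(1, 3), Mul(Add(Mul(Y, Add(-3, Y)), Y), Y)) = Mul(Rational(1, 3), Mul(Add(Y, Mul(Y, Add(-3, Y))), Y)) = Mul(Rational(1, 3), Mul(Y, Add(Y, Mul(Y, Add(-3, Y))))) = Mul(Rational(1, 3), Y, Add(Y, Mul(Y, Add(-3, Y)))))
Function('r')(x, I) = Add(I, Mul(3, x))
Mul(Add(90, Function('d')(-9)), Function('r')(Function('B')(1, 2), Pow(Add(-1, -2), 2))) = Mul(Add(90, Mul(Rational(1, 3), Pow(-9, 2), Add(-2, -9))), Add(Pow(Add(-1, -2), 2), Mul(3, 3))) = Mul(Add(90, Mul(Rational(1, 3), 81, -11)), Add(Pow(-3, 2), 9)) = Mul(Add(90, -297), Add(9, 9)) = Mul(-207, 18) = -3726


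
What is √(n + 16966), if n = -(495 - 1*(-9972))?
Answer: √6499 ≈ 80.616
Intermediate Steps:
n = -10467 (n = -(495 + 9972) = -1*10467 = -10467)
√(n + 16966) = √(-10467 + 16966) = √6499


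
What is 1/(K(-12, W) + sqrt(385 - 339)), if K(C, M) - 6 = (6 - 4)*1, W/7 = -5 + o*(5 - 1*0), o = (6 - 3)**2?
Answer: 4/9 - sqrt(46)/18 ≈ 0.067648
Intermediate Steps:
o = 9 (o = 3**2 = 9)
W = 280 (W = 7*(-5 + 9*(5 - 1*0)) = 7*(-5 + 9*(5 + 0)) = 7*(-5 + 9*5) = 7*(-5 + 45) = 7*40 = 280)
K(C, M) = 8 (K(C, M) = 6 + (6 - 4)*1 = 6 + 2*1 = 6 + 2 = 8)
1/(K(-12, W) + sqrt(385 - 339)) = 1/(8 + sqrt(385 - 339)) = 1/(8 + sqrt(46))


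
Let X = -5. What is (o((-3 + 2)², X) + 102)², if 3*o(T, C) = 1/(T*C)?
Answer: 2337841/225 ≈ 10390.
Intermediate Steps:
o(T, C) = 1/(3*C*T) (o(T, C) = 1/(3*((T*C))) = 1/(3*((C*T))) = (1/(C*T))/3 = 1/(3*C*T))
(o((-3 + 2)², X) + 102)² = ((⅓)/(-5*(-3 + 2)²) + 102)² = ((⅓)*(-⅕)/(-1)² + 102)² = ((⅓)*(-⅕)/1 + 102)² = ((⅓)*(-⅕)*1 + 102)² = (-1/15 + 102)² = (1529/15)² = 2337841/225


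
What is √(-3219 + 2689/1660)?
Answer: I*√2216453165/830 ≈ 56.722*I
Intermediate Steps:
√(-3219 + 2689/1660) = √(-5340851/1660) = I*√2216453165/830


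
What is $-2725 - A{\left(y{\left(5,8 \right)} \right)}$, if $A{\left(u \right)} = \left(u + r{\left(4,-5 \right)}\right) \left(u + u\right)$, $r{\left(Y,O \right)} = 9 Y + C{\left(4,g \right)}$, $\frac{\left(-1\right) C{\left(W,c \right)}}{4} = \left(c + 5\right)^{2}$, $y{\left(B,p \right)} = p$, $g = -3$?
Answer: $-3173$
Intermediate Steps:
$C{\left(W,c \right)} = - 4 \left(5 + c\right)^{2}$ ($C{\left(W,c \right)} = - 4 \left(c + 5\right)^{2} = - 4 \left(5 + c\right)^{2}$)
$r{\left(Y,O \right)} = -16 + 9 Y$ ($r{\left(Y,O \right)} = 9 Y - 4 \left(5 - 3\right)^{2} = 9 Y - 4 \cdot 2^{2} = 9 Y - 16 = -16 + 9 Y$)
$A{\left(u \right)} = 2 u \left(20 + u\right)$ ($A{\left(u \right)} = \left(u + \left(-16 + 9 \cdot 4\right)\right) \left(u + u\right) = \left(u + \left(-16 + 36\right)\right) 2 u = \left(u + 20\right) 2 u = \left(20 + u\right) 2 u = 2 u \left(20 + u\right)$)
$-2725 - A{\left(y{\left(5,8 \right)} \right)} = -2725 - 2 \cdot 8 \left(20 + 8\right) = -2725 - 2 \cdot 8 \cdot 28 = -2725 - 448 = -3173$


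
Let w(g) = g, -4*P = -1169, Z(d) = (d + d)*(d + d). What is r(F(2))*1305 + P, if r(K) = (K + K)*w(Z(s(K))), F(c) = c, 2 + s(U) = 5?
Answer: 752849/4 ≈ 1.8821e+5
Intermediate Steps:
s(U) = 3 (s(U) = -2 + 5 = 3)
Z(d) = 4*d² (Z(d) = (2*d)*(2*d) = 4*d²)
P = 1169/4 (P = -¼*(-1169) = 1169/4 ≈ 292.25)
r(K) = 72*K (r(K) = (K + K)*(4*3²) = (2*K)*(4*9) = (2*K)*36 = 72*K)
r(F(2))*1305 + P = (72*2)*1305 + 1169/4 = 144*1305 + 1169/4 = 187920 + 1169/4 = 752849/4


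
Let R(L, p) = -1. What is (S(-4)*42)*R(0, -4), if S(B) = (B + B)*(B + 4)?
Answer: 0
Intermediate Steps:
S(B) = 2*B*(4 + B) (S(B) = (2*B)*(4 + B) = 2*B*(4 + B))
(S(-4)*42)*R(0, -4) = ((2*(-4)*(4 - 4))*42)*(-1) = ((2*(-4)*0)*42)*(-1) = (0*42)*(-1) = 0*(-1) = 0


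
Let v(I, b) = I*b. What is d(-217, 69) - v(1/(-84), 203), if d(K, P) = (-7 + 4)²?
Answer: 137/12 ≈ 11.417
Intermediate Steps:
d(K, P) = 9 (d(K, P) = (-3)² = 9)
d(-217, 69) - v(1/(-84), 203) = 9 - 203/(-84) = 9 - (-1)*203/84 = 9 - 1*(-29/12) = 9 + 29/12 = 137/12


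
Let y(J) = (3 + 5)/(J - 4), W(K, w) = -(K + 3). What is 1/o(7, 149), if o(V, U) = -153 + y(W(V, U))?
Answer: -7/1075 ≈ -0.0065116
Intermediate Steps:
W(K, w) = -3 - K (W(K, w) = -(3 + K) = -3 - K)
y(J) = 8/(-4 + J)
o(V, U) = -153 + 8/(-7 - V) (o(V, U) = -153 + 8/(-4 + (-3 - V)) = -153 + 8/(-7 - V))
1/o(7, 149) = 1/((-1079 - 153*7)/(7 + 7)) = 1/((-1079 - 1071)/14) = 1/((1/14)*(-2150)) = 1/(-1075/7) = -7/1075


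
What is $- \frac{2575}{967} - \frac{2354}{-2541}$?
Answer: $- \frac{387887}{223377} \approx -1.7365$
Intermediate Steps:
$- \frac{2575}{967} - \frac{2354}{-2541} = \left(-2575\right) \frac{1}{967} - - \frac{214}{231} = - \frac{2575}{967} + \frac{214}{231} = - \frac{387887}{223377}$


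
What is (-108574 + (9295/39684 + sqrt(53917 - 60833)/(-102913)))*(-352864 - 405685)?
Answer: 3268315565403229/39684 + 1517098*I*sqrt(1729)/102913 ≈ 8.2359e+10 + 612.97*I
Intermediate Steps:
(-108574 + (9295/39684 + sqrt(53917 - 60833)/(-102913)))*(-352864 - 405685) = (-108574 + (9295*(1/39684) + sqrt(-6916)*(-1/102913)))*(-758549) = (-108574 + (9295/39684 + (2*I*sqrt(1729))*(-1/102913)))*(-758549) = (-108574 + (9295/39684 - 2*I*sqrt(1729)/102913))*(-758549) = (-4308641321/39684 - 2*I*sqrt(1729)/102913)*(-758549) = 3268315565403229/39684 + 1517098*I*sqrt(1729)/102913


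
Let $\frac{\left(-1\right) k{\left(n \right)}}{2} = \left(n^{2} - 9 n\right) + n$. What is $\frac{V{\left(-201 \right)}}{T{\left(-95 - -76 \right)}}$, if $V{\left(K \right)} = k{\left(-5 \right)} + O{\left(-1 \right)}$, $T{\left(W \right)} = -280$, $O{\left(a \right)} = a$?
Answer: $\frac{131}{280} \approx 0.46786$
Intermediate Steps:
$k{\left(n \right)} = - 2 n^{2} + 16 n$ ($k{\left(n \right)} = - 2 \left(\left(n^{2} - 9 n\right) + n\right) = - 2 \left(n^{2} - 8 n\right) = - 2 n^{2} + 16 n$)
$V{\left(K \right)} = -131$ ($V{\left(K \right)} = 2 \left(-5\right) \left(8 - -5\right) - 1 = 2 \left(-5\right) \left(8 + 5\right) - 1 = 2 \left(-5\right) 13 - 1 = -130 - 1 = -131$)
$\frac{V{\left(-201 \right)}}{T{\left(-95 - -76 \right)}} = - \frac{131}{-280} = \left(-131\right) \left(- \frac{1}{280}\right) = \frac{131}{280}$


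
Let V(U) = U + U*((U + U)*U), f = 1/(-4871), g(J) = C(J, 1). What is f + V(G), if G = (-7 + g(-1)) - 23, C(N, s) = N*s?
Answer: -290374924/4871 ≈ -59613.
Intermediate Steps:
g(J) = J (g(J) = J*1 = J)
f = -1/4871 ≈ -0.00020530
G = -31 (G = (-7 - 1) - 23 = -8 - 23 = -31)
V(U) = U + 2*U³ (V(U) = U + U*((2*U)*U) = U + U*(2*U²) = U + 2*U³)
f + V(G) = -1/4871 + (-31 + 2*(-31)³) = -1/4871 + (-31 + 2*(-29791)) = -1/4871 + (-31 - 59582) = -1/4871 - 59613 = -290374924/4871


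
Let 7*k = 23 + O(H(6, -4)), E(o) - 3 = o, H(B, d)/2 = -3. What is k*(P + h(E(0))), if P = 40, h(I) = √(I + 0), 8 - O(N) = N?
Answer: 1480/7 + 37*√3/7 ≈ 220.58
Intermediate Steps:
H(B, d) = -6 (H(B, d) = 2*(-3) = -6)
O(N) = 8 - N
E(o) = 3 + o
h(I) = √I
k = 37/7 (k = (23 + (8 - 1*(-6)))/7 = (23 + (8 + 6))/7 = (23 + 14)/7 = (⅐)*37 = 37/7 ≈ 5.2857)
k*(P + h(E(0))) = 37*(40 + √(3 + 0))/7 = 37*(40 + √3)/7 = 1480/7 + 37*√3/7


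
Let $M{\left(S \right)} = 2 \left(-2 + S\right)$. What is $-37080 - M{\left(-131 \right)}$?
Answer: $-36814$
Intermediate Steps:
$M{\left(S \right)} = -4 + 2 S$
$-37080 - M{\left(-131 \right)} = -37080 - \left(-4 + 2 \left(-131\right)\right) = -37080 - \left(-4 - 262\right) = -37080 - -266 = -37080 + 266 = -36814$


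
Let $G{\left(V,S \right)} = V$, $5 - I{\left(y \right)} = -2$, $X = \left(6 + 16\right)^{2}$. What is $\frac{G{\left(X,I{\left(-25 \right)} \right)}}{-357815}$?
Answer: $- \frac{484}{357815} \approx -0.0013527$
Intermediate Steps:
$X = 484$ ($X = 22^{2} = 484$)
$I{\left(y \right)} = 7$ ($I{\left(y \right)} = 5 - -2 = 5 + 2 = 7$)
$\frac{G{\left(X,I{\left(-25 \right)} \right)}}{-357815} = \frac{484}{-357815} = 484 \left(- \frac{1}{357815}\right) = - \frac{484}{357815}$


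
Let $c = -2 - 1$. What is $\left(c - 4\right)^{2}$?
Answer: $49$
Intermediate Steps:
$c = -3$ ($c = -2 - 1 = -3$)
$\left(c - 4\right)^{2} = \left(-3 - 4\right)^{2} = \left(-7\right)^{2} = 49$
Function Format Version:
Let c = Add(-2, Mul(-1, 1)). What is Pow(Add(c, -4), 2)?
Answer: 49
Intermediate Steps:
c = -3 (c = Add(-2, -1) = -3)
Pow(Add(c, -4), 2) = Pow(Add(-3, -4), 2) = Pow(-7, 2) = 49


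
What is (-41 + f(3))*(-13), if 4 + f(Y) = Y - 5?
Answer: 611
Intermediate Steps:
f(Y) = -9 + Y (f(Y) = -4 + (Y - 5) = -4 + (-5 + Y) = -9 + Y)
(-41 + f(3))*(-13) = (-41 + (-9 + 3))*(-13) = (-41 - 6)*(-13) = -47*(-13) = 611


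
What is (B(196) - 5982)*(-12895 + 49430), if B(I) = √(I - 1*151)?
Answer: -218552370 + 109605*√5 ≈ -2.1831e+8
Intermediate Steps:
B(I) = √(-151 + I) (B(I) = √(I - 151) = √(-151 + I))
(B(196) - 5982)*(-12895 + 49430) = (√(-151 + 196) - 5982)*(-12895 + 49430) = (√45 - 5982)*36535 = (3*√5 - 5982)*36535 = (-5982 + 3*√5)*36535 = -218552370 + 109605*√5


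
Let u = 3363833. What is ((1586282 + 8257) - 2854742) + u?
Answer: 2103630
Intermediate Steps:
((1586282 + 8257) - 2854742) + u = ((1586282 + 8257) - 2854742) + 3363833 = (1594539 - 2854742) + 3363833 = -1260203 + 3363833 = 2103630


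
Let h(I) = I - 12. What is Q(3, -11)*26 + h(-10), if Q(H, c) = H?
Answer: 56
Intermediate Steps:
h(I) = -12 + I
Q(3, -11)*26 + h(-10) = 3*26 + (-12 - 10) = 78 - 22 = 56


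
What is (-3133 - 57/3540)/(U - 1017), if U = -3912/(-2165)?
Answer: 1600783247/518702748 ≈ 3.0861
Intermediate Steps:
U = 3912/2165 (U = -3912*(-1/2165) = 3912/2165 ≈ 1.8069)
(-3133 - 57/3540)/(U - 1017) = (-3133 - 57/3540)/(3912/2165 - 1017) = (-3133 - 57*1/3540)/(-2197893/2165) = (-3133 - 19/1180)*(-2165/2197893) = -3696959/1180*(-2165/2197893) = 1600783247/518702748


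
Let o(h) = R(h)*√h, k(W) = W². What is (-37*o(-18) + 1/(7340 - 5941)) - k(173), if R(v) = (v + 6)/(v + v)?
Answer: -41870670/1399 - 37*I*√2 ≈ -29929.0 - 52.326*I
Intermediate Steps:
R(v) = (6 + v)/(2*v) (R(v) = (6 + v)/((2*v)) = (6 + v)*(1/(2*v)) = (6 + v)/(2*v))
o(h) = (6 + h)/(2*√h) (o(h) = ((6 + h)/(2*h))*√h = (6 + h)/(2*√h))
(-37*o(-18) + 1/(7340 - 5941)) - k(173) = (-37*(6 - 18)/(2*√(-18)) + 1/(7340 - 5941)) - 1*173² = (-37*(-I*√2/6)*(-12)/2 + 1/1399) - 1*29929 = (-37*I*√2 + 1/1399) - 29929 = (1/1399 - 37*I*√2) - 29929 = -41870670/1399 - 37*I*√2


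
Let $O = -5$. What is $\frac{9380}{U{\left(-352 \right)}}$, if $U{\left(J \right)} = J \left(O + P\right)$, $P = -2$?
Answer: $\frac{335}{88} \approx 3.8068$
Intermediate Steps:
$U{\left(J \right)} = - 7 J$ ($U{\left(J \right)} = J \left(-5 - 2\right) = J \left(-7\right) = - 7 J$)
$\frac{9380}{U{\left(-352 \right)}} = \frac{9380}{\left(-7\right) \left(-352\right)} = \frac{9380}{2464} = 9380 \cdot \frac{1}{2464} = \frac{335}{88}$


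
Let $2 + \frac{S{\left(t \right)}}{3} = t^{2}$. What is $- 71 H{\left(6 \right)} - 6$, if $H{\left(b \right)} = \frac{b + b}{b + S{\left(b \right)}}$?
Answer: $- \frac{125}{9} \approx -13.889$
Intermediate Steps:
$S{\left(t \right)} = -6 + 3 t^{2}$
$H{\left(b \right)} = \frac{2 b}{-6 + b + 3 b^{2}}$ ($H{\left(b \right)} = \frac{b + b}{b + \left(-6 + 3 b^{2}\right)} = \frac{2 b}{-6 + b + 3 b^{2}}$)
$- 71 H{\left(6 \right)} - 6 = - 71 \cdot 2 \cdot 6 \frac{1}{-6 + 6 + 3 \cdot 6^{2}} - 6 = - 71 \cdot 2 \cdot 6 \frac{1}{-6 + 6 + 3 \cdot 36} - 6 = - 71 \cdot 2 \cdot 6 \frac{1}{-6 + 6 + 108} - 6 = - 71 \cdot 2 \cdot 6 \cdot \frac{1}{108} - 6 = \left(-71\right) \frac{1}{9} - 6 = - \frac{71}{9} - 6 = - \frac{125}{9}$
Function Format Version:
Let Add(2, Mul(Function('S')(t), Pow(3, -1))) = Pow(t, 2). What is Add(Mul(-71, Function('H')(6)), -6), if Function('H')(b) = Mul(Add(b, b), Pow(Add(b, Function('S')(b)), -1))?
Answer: Rational(-125, 9) ≈ -13.889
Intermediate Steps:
Function('S')(t) = Add(-6, Mul(3, Pow(t, 2)))
Function('H')(b) = Mul(2, b, Pow(Add(-6, b, Mul(3, Pow(b, 2))), -1)) (Function('H')(b) = Mul(Add(b, b), Pow(Add(b, Add(-6, Mul(3, Pow(b, 2)))), -1)) = Mul(Mul(2, b), Pow(Add(-6, b, Mul(3, Pow(b, 2))), -1)) = Mul(2, b, Pow(Add(-6, b, Mul(3, Pow(b, 2))), -1)))
Add(Mul(-71, Function('H')(6)), -6) = Add(Mul(-71, Mul(2, 6, Pow(Add(-6, 6, Mul(3, Pow(6, 2))), -1))), -6) = Add(Mul(-71, Mul(2, 6, Pow(Add(-6, 6, Mul(3, 36)), -1))), -6) = Add(Mul(-71, Mul(2, 6, Pow(Add(-6, 6, 108), -1))), -6) = Add(Mul(-71, Mul(2, 6, Pow(108, -1))), -6) = Add(Mul(-71, Mul(2, 6, Rational(1, 108))), -6) = Add(Mul(-71, Rational(1, 9)), -6) = Add(Rational(-71, 9), -6) = Rational(-125, 9)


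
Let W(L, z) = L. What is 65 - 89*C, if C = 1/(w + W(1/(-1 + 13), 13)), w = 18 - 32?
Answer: 11923/167 ≈ 71.395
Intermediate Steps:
w = -14
C = -12/167 (C = 1/(-14 + 1/(-1 + 13)) = 1/(-14 + 1/12) = 1/(-167/12) = -12/167 ≈ -0.071856)
65 - 89*C = 65 - 89*(-12/167) = 65 + 1068/167 = 11923/167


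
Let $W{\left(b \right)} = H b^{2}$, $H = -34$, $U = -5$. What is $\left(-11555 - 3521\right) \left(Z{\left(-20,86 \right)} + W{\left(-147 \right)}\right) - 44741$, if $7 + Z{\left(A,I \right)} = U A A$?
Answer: $11106640447$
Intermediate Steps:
$W{\left(b \right)} = - 34 b^{2}$
$Z{\left(A,I \right)} = -7 - 5 A^{2}$ ($Z{\left(A,I \right)} = -7 + - 5 A A = -7 - 5 A^{2}$)
$\left(-11555 - 3521\right) \left(Z{\left(-20,86 \right)} + W{\left(-147 \right)}\right) - 44741 = \left(-11555 - 3521\right) \left(\left(-7 - 5 \left(-20\right)^{2}\right) - 34 \left(-147\right)^{2}\right) - 44741 = - 15076 \left(\left(-7 - 2000\right) - 734706\right) - 44741 = - 15076 \left(-2007 - 734706\right) - 44741 = \left(-15076\right) \left(-736713\right) - 44741 = 11106685188 - 44741 = 11106640447$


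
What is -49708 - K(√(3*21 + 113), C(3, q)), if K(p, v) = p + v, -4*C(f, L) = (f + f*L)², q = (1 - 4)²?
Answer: -49483 - 4*√11 ≈ -49496.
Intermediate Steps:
q = 9 (q = (-3)² = 9)
C(f, L) = -(f + L*f)²/4 (C(f, L) = -(f + f*L)²/4 = -(f + L*f)²/4)
-49708 - K(√(3*21 + 113), C(3, q)) = -49708 - (√(3*21 + 113) - ¼*3²*(1 + 9)²) = -49708 - (√(63 + 113) - ¼*9*10²) = -49708 - (√176 - ¼*9*100) = -49708 - (4*√11 - 225) = -49708 - (-225 + 4*√11) = -49708 + (225 - 4*√11) = -49483 - 4*√11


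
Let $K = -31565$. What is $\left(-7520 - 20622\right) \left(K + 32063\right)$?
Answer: $-14014716$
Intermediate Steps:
$\left(-7520 - 20622\right) \left(K + 32063\right) = \left(-7520 - 20622\right) \left(-31565 + 32063\right) = \left(-28142\right) 498 = -14014716$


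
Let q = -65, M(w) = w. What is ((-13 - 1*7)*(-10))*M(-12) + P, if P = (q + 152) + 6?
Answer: -2307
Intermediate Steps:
P = 93 (P = (-65 + 152) + 6 = 87 + 6 = 93)
((-13 - 1*7)*(-10))*M(-12) + P = ((-13 - 1*7)*(-10))*(-12) + 93 = ((-13 - 7)*(-10))*(-12) + 93 = -20*(-10)*(-12) + 93 = 200*(-12) + 93 = -2400 + 93 = -2307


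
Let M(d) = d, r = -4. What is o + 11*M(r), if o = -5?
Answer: -49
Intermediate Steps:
o + 11*M(r) = -5 + 11*(-4) = -5 - 44 = -49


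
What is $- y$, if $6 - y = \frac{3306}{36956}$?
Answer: $- \frac{109215}{18478} \approx -5.9105$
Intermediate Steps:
$y = \frac{109215}{18478}$ ($y = 6 - \frac{3306}{36956} = 6 - 3306 \cdot \frac{1}{36956} = 6 - \frac{1653}{18478} = \frac{109215}{18478} \approx 5.9105$)
$- y = \left(-1\right) \frac{109215}{18478} = - \frac{109215}{18478}$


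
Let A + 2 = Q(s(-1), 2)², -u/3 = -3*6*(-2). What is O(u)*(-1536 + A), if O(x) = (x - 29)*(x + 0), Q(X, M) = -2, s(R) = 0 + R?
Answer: -22697064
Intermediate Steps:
s(R) = R
u = -108 (u = -3*(-3*6)*(-2) = -(-54)*(-2) = -3*36 = -108)
O(x) = x*(-29 + x) (O(x) = (-29 + x)*x = x*(-29 + x))
A = 2 (A = -2 + (-2)² = -2 + 4 = 2)
O(u)*(-1536 + A) = (-108*(-29 - 108))*(-1536 + 2) = -108*(-137)*(-1534) = 14796*(-1534) = -22697064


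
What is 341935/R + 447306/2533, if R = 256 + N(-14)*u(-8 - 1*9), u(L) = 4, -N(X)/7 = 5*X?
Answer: 1857351451/5613128 ≈ 330.89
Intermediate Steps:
N(X) = -35*X
R = 2216 (R = 256 - 35*(-14)*4 = 256 + 490*4 = 256 + 1960 = 2216)
341935/R + 447306/2533 = 341935/2216 + 447306/2533 = 1857351451/5613128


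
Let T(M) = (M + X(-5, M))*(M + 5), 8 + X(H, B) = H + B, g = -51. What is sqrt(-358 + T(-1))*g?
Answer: -51*I*sqrt(418) ≈ -1042.7*I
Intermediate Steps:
X(H, B) = -8 + B + H (X(H, B) = -8 + (H + B) = -8 + (B + H) = -8 + B + H)
T(M) = (-13 + 2*M)*(5 + M) (T(M) = (M + (-8 + M - 5))*(M + 5) = (M + (-13 + M))*(5 + M) = (-13 + 2*M)*(5 + M))
sqrt(-358 + T(-1))*g = sqrt(-358 + (-65 - 3*(-1) + 2*(-1)**2))*(-51) = sqrt(-358 + (-65 + 3 + 2*1))*(-51) = sqrt(-358 + (-65 + 3 + 2))*(-51) = sqrt(-358 - 60)*(-51) = sqrt(-418)*(-51) = (I*sqrt(418))*(-51) = -51*I*sqrt(418)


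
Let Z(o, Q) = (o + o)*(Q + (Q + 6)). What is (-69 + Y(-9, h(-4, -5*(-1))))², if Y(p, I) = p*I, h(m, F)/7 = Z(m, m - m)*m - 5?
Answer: 140422500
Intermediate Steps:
Z(o, Q) = 2*o*(6 + 2*Q) (Z(o, Q) = (2*o)*(Q + (6 + Q)) = (2*o)*(6 + 2*Q) = 2*o*(6 + 2*Q))
h(m, F) = -35 + 84*m² (h(m, F) = 7*((4*m*(3 + (m - m)))*m - 5) = 7*((4*m*(3 + 0))*m - 5) = 7*((4*m*3)*m - 5) = 7*((12*m)*m - 5) = 7*(12*m² - 5) = 7*(-5 + 12*m²) = -35 + 84*m²)
Y(p, I) = I*p
(-69 + Y(-9, h(-4, -5*(-1))))² = (-69 + (-35 + 84*(-4)²)*(-9))² = (-69 + (-35 + 84*16)*(-9))² = (-69 + (-35 + 1344)*(-9))² = (-69 + 1309*(-9))² = (-69 - 11781)² = (-11850)² = 140422500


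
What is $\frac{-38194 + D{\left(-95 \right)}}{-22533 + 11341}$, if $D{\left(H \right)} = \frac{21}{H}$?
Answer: $\frac{3628451}{1063240} \approx 3.4126$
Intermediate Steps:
$\frac{-38194 + D{\left(-95 \right)}}{-22533 + 11341} = \frac{-38194 + \frac{21}{-95}}{-22533 + 11341} = \frac{-38194 + 21 \left(- \frac{1}{95}\right)}{-11192} = \left(-38194 - \frac{21}{95}\right) \left(- \frac{1}{11192}\right) = \left(- \frac{3628451}{95}\right) \left(- \frac{1}{11192}\right) = \frac{3628451}{1063240}$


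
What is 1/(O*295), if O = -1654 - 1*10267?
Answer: -1/3516695 ≈ -2.8436e-7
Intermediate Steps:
O = -11921 (O = -1654 - 10267 = -11921)
1/(O*295) = 1/(-11921*295) = 1/(-3516695) = -1/3516695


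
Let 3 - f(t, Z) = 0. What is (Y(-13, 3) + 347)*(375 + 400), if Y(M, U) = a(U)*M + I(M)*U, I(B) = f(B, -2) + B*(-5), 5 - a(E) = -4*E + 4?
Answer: 296050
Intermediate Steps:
f(t, Z) = 3 (f(t, Z) = 3 - 1*0 = 3 + 0 = 3)
a(E) = 1 + 4*E (a(E) = 5 - (-4*E + 4) = 5 - (4 - 4*E) = 5 + (-4 + 4*E) = 1 + 4*E)
I(B) = 3 - 5*B (I(B) = 3 + B*(-5) = 3 - 5*B)
Y(M, U) = M*(1 + 4*U) + U*(3 - 5*M) (Y(M, U) = (1 + 4*U)*M + (3 - 5*M)*U = M*(1 + 4*U) + U*(3 - 5*M))
(Y(-13, 3) + 347)*(375 + 400) = ((-13 + 3*3 - 1*(-13)*3) + 347)*(375 + 400) = ((-13 + 9 + 39) + 347)*775 = (35 + 347)*775 = 382*775 = 296050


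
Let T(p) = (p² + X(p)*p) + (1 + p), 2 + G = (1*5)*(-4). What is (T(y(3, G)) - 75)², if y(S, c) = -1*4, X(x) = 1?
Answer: 4356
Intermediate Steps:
G = -22 (G = -2 + (1*5)*(-4) = -2 + 5*(-4) = -2 - 20 = -22)
y(S, c) = -4
T(p) = 1 + p² + 2*p (T(p) = (p² + 1*p) + (1 + p) = (p² + p) + (1 + p) = (p + p²) + (1 + p) = 1 + p² + 2*p)
(T(y(3, G)) - 75)² = ((1 + (-4)² + 2*(-4)) - 75)² = ((1 + 16 - 8) - 75)² = (9 - 75)² = (-66)² = 4356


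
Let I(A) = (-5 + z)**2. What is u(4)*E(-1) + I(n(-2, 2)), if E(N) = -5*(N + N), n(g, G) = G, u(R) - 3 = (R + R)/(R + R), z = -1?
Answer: 76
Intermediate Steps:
u(R) = 4 (u(R) = 3 + (R + R)/(R + R) = 3 + (2*R)/((2*R)) = 3 + (2*R)*(1/(2*R)) = 3 + 1 = 4)
I(A) = 36 (I(A) = (-5 - 1)**2 = (-6)**2 = 36)
E(N) = -10*N
u(4)*E(-1) + I(n(-2, 2)) = 4*(-10*(-1)) + 36 = 4*10 + 36 = 40 + 36 = 76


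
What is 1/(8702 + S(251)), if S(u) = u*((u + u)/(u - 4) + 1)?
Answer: 247/2337393 ≈ 0.00010567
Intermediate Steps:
S(u) = u*(1 + 2*u/(-4 + u)) (S(u) = u*((2*u)/(-4 + u) + 1) = u*(2*u/(-4 + u) + 1) = u*(1 + 2*u/(-4 + u)))
1/(8702 + S(251)) = 1/(8702 + 251*(-4 + 3*251)/(-4 + 251)) = 1/(8702 + 251*(-4 + 753)/247) = 1/(8702 + 251*(1/247)*749) = 1/(8702 + 187999/247) = 1/(2337393/247) = 247/2337393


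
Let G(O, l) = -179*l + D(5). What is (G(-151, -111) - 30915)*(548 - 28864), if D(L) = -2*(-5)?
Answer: 312495376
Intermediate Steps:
D(L) = 10
G(O, l) = 10 - 179*l (G(O, l) = -179*l + 10 = 10 - 179*l)
(G(-151, -111) - 30915)*(548 - 28864) = ((10 - 179*(-111)) - 30915)*(548 - 28864) = ((10 + 19869) - 30915)*(-28316) = (19879 - 30915)*(-28316) = -11036*(-28316) = 312495376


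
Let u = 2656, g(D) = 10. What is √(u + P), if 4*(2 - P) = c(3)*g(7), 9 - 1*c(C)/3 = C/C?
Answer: √2598 ≈ 50.971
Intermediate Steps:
c(C) = 24 (c(C) = 27 - 3*C/C = 27 - 3*1 = 27 - 3 = 24)
P = -58 (P = 2 - 6*10 = 2 - ¼*240 = 2 - 60 = -58)
√(u + P) = √(2656 - 58) = √2598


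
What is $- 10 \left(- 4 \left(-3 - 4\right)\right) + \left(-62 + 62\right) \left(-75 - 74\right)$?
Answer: $-280$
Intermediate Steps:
$- 10 \left(- 4 \left(-3 - 4\right)\right) + \left(-62 + 62\right) \left(-75 - 74\right) = - 10 \left(\left(-4\right) \left(-7\right)\right) + 0 \left(-149\right) = \left(-10\right) 28 + 0 = -280 + 0 = -280$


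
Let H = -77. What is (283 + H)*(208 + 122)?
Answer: 67980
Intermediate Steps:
(283 + H)*(208 + 122) = (283 - 77)*(208 + 122) = 206*330 = 67980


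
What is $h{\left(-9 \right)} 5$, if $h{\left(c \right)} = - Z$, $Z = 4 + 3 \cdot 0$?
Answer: $-20$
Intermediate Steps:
$Z = 4$ ($Z = 4 + 0 = 4$)
$h{\left(c \right)} = -4$ ($h{\left(c \right)} = \left(-1\right) 4 = -4$)
$h{\left(-9 \right)} 5 = \left(-4\right) 5 = -20$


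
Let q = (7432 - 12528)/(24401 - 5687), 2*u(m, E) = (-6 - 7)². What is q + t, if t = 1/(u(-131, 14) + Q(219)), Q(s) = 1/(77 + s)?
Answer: -60963452/234046641 ≈ -0.26048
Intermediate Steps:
u(m, E) = 169/2 (u(m, E) = (-6 - 7)²/2 = (½)*(-13)² = (½)*169 = 169/2)
t = 296/25013 (t = 1/(169/2 + 1/(77 + 219)) = 1/(169/2 + 1/296) = 1/(25013/296) = 296/25013 ≈ 0.011834)
q = -2548/9357 (q = -5096/18714 = -5096*1/18714 = -2548/9357 ≈ -0.27231)
q + t = -2548/9357 + 296/25013 = -60963452/234046641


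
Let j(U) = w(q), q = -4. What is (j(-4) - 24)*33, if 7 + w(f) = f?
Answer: -1155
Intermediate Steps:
w(f) = -7 + f
j(U) = -11 (j(U) = -7 - 4 = -11)
(j(-4) - 24)*33 = (-11 - 24)*33 = -35*33 = -1155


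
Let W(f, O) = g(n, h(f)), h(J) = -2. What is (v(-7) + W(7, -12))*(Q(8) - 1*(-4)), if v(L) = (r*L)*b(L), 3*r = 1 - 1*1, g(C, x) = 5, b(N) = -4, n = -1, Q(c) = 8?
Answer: 60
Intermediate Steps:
r = 0 (r = (1 - 1*1)/3 = (1 - 1)/3 = (1/3)*0 = 0)
W(f, O) = 5
v(L) = 0 (v(L) = (0*L)*(-4) = 0*(-4) = 0)
(v(-7) + W(7, -12))*(Q(8) - 1*(-4)) = (0 + 5)*(8 - 1*(-4)) = 5*(8 + 4) = 5*12 = 60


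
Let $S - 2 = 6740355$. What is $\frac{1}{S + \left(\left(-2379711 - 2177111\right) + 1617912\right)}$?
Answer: $\frac{1}{3801447} \approx 2.6306 \cdot 10^{-7}$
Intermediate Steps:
$S = 6740357$ ($S = 2 + 6740355 = 6740357$)
$\frac{1}{S + \left(\left(-2379711 - 2177111\right) + 1617912\right)} = \frac{1}{6740357 + \left(\left(-2379711 - 2177111\right) + 1617912\right)} = \frac{1}{6740357 + \left(-4556822 + 1617912\right)} = \frac{1}{6740357 - 2938910} = \frac{1}{3801447}$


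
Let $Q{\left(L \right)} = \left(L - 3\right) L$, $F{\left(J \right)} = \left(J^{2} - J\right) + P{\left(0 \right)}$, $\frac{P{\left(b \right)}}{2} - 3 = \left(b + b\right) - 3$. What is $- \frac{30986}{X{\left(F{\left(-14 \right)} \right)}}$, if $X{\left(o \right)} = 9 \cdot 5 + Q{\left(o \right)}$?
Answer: $- \frac{30986}{43515} \approx -0.71208$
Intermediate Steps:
$P{\left(b \right)} = 4 b$ ($P{\left(b \right)} = 6 + 2 \left(\left(b + b\right) - 3\right) = 6 + 2 \left(2 b - 3\right) = 6 + 2 \left(-3 + 2 b\right) = 6 + \left(-6 + 4 b\right) = 4 b$)
$F{\left(J \right)} = J^{2} - J$ ($F{\left(J \right)} = \left(J^{2} - J\right) + 4 \cdot 0 = \left(J^{2} - J\right) + 0 = J^{2} - J$)
$Q{\left(L \right)} = L \left(-3 + L\right)$ ($Q{\left(L \right)} = \left(-3 + L\right) L = L \left(-3 + L\right)$)
$X{\left(o \right)} = 45 + o \left(-3 + o\right)$ ($X{\left(o \right)} = 9 \cdot 5 + o \left(-3 + o\right) = 45 + o \left(-3 + o\right)$)
$- \frac{30986}{X{\left(F{\left(-14 \right)} \right)}} = - \frac{30986}{45 + - 14 \left(-1 - 14\right) \left(-3 - 14 \left(-1 - 14\right)\right)} = - \frac{30986}{45 + \left(-14\right) \left(-15\right) \left(-3 - -210\right)} = - \frac{30986}{45 + 210 \left(-3 + 210\right)} = - \frac{30986}{45 + 210 \cdot 207} = - \frac{30986}{45 + 43470} = - \frac{30986}{43515}$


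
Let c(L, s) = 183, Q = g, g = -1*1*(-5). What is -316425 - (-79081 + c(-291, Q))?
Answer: -237527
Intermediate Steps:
g = 5 (g = -1*(-5) = 5)
Q = 5
-316425 - (-79081 + c(-291, Q)) = -316425 - (-79081 + 183) = -316425 - 1*(-78898) = -316425 + 78898 = -237527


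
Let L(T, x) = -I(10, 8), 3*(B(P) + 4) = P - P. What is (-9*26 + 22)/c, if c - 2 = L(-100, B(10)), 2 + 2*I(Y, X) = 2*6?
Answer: 212/3 ≈ 70.667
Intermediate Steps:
I(Y, X) = 5 (I(Y, X) = -1 + (2*6)/2 = -1 + (½)*12 = -1 + 6 = 5)
B(P) = -4 (B(P) = -4 + (P - P)/3 = -4 + (⅓)*0 = -4 + 0 = -4)
L(T, x) = -5 (L(T, x) = -1*5 = -5)
c = -3 (c = 2 - 5 = -3)
(-9*26 + 22)/c = (-9*26 + 22)/(-3) = (-234 + 22)*(-⅓) = -212*(-⅓) = 212/3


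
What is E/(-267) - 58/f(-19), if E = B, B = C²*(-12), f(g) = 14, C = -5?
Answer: -1881/623 ≈ -3.0193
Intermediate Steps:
B = -300 (B = (-5)²*(-12) = 25*(-12) = -300)
E = -300
E/(-267) - 58/f(-19) = -300/(-267) - 58/14 = -300*(-1/267) - 58*1/14 = 100/89 - 29/7 = -1881/623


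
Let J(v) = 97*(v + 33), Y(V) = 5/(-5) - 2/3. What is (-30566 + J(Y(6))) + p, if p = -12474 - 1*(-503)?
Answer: -118493/3 ≈ -39498.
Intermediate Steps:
Y(V) = -5/3 (Y(V) = 5*(-1/5) - 2*1/3 = -1 - 2/3 = -5/3)
p = -11971 (p = -12474 + 503 = -11971)
J(v) = 3201 + 97*v (J(v) = 97*(33 + v) = 3201 + 97*v)
(-30566 + J(Y(6))) + p = (-30566 + (3201 + 97*(-5/3))) - 11971 = (-30566 + (3201 - 485/3)) - 11971 = (-30566 + 9118/3) - 11971 = -82580/3 - 11971 = -118493/3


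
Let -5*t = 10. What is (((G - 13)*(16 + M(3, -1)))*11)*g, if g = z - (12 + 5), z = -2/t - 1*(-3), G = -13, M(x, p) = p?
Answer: 55770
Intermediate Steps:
t = -2 (t = -⅕*10 = -2)
z = 4 (z = -2/(-2) - 1*(-3) = -2*(-½) + 3 = 1 + 3 = 4)
g = -13 (g = 4 - (12 + 5) = 4 - 1*17 = 4 - 17 = -13)
(((G - 13)*(16 + M(3, -1)))*11)*g = (((-13 - 13)*(16 - 1))*11)*(-13) = (-26*15*11)*(-13) = -390*11*(-13) = -4290*(-13) = 55770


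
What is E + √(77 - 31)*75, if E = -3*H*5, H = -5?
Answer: 75 + 75*√46 ≈ 583.67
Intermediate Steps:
E = 75 (E = -3*(-5)*5 = 15*5 = 75)
E + √(77 - 31)*75 = 75 + √(77 - 31)*75 = 75 + √46*75 = 75 + 75*√46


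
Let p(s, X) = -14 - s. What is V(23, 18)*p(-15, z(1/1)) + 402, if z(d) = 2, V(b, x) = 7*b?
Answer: 563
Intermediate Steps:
V(23, 18)*p(-15, z(1/1)) + 402 = (7*23)*(-14 - 1*(-15)) + 402 = 161*(-14 + 15) + 402 = 161*1 + 402 = 161 + 402 = 563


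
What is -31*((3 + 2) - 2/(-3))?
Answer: -527/3 ≈ -175.67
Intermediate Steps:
-31*((3 + 2) - 2/(-3)) = -31*(5 - ⅓*(-2)) = -31*(5 + ⅔) = -31*17/3 = -527/3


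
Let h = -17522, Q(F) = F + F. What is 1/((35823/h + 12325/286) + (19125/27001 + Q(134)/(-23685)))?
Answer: 61631055192135/2572907909044357 ≈ 0.023954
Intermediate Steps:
Q(F) = 2*F
1/((35823/h + 12325/286) + (19125/27001 + Q(134)/(-23685))) = 1/((35823/(-17522) + 12325/286) + (19125/27001 + (2*134)/(-23685))) = 1/((35823*(-1/17522) + 12325*(1/286)) + (19125*(1/27001) + 268*(-1/23685))) = 1/((-35823/17522 + 12325/286) + (19125/27001 - 268/23685)) = 1/(51428318/1252823 + 445739357/639518685) = 1/(2572907909044357/61631055192135) = 61631055192135/2572907909044357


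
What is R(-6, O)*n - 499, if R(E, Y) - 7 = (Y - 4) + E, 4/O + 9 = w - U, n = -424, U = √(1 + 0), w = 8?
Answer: 1621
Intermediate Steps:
U = 1 (U = √1 = 1)
O = -2 (O = 4/(-9 + (8 - 1*1)) = 4/(-9 + (8 - 1)) = 4/(-9 + 7) = 4/(-2) = 4*(-½) = -2)
R(E, Y) = 3 + E + Y (R(E, Y) = 7 + ((Y - 4) + E) = 7 + ((-4 + Y) + E) = 7 + (-4 + E + Y) = 3 + E + Y)
R(-6, O)*n - 499 = (3 - 6 - 2)*(-424) - 499 = -5*(-424) - 499 = 2120 - 499 = 1621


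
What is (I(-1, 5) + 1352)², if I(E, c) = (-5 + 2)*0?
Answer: 1827904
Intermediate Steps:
I(E, c) = 0 (I(E, c) = -3*0 = 0)
(I(-1, 5) + 1352)² = (0 + 1352)² = 1352² = 1827904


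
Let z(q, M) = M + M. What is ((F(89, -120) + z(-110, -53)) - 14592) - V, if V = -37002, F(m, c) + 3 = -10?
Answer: 22291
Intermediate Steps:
F(m, c) = -13 (F(m, c) = -3 - 10 = -13)
z(q, M) = 2*M
((F(89, -120) + z(-110, -53)) - 14592) - V = ((-13 + 2*(-53)) - 14592) - 1*(-37002) = ((-13 - 106) - 14592) + 37002 = (-119 - 14592) + 37002 = -14711 + 37002 = 22291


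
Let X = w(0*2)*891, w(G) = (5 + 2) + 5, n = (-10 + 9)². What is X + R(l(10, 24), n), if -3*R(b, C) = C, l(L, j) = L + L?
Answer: 32075/3 ≈ 10692.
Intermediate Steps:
l(L, j) = 2*L
n = 1 (n = (-1)² = 1)
R(b, C) = -C/3
w(G) = 12 (w(G) = 7 + 5 = 12)
X = 10692 (X = 12*891 = 10692)
X + R(l(10, 24), n) = 10692 - ⅓*1 = 10692 - ⅓ = 32075/3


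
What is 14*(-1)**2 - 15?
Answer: -1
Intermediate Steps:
14*(-1)**2 - 15 = 14*1 - 15 = 14 - 15 = -1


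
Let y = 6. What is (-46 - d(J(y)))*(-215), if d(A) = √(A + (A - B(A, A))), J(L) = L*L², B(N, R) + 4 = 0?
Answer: 9890 + 430*√109 ≈ 14379.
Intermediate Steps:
B(N, R) = -4 (B(N, R) = -4 + 0 = -4)
J(L) = L³
d(A) = √(4 + 2*A) (d(A) = √(A + (A - 1*(-4))) = √(A + (A + 4)) = √(A + (4 + A)) = √(4 + 2*A))
(-46 - d(J(y)))*(-215) = (-46 - √(4 + 2*6³))*(-215) = (-46 - √(4 + 2*216))*(-215) = (-46 - √(4 + 432))*(-215) = (-46 - √436)*(-215) = (-46 - 2*√109)*(-215) = 9890 + 430*√109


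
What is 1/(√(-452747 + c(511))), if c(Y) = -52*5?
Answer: -I*√453007/453007 ≈ -0.0014858*I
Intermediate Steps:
c(Y) = -260
1/(√(-452747 + c(511))) = 1/(√(-452747 - 260)) = 1/(√(-453007)) = 1/(I*√453007) = -I*√453007/453007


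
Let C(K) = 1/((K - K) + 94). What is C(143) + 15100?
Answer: 1419401/94 ≈ 15100.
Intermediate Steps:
C(K) = 1/94 (C(K) = 1/(0 + 94) = 1/94)
C(143) + 15100 = 1/94 + 15100 = 1419401/94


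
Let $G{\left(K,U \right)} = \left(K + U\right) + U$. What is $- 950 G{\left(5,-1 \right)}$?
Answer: $-2850$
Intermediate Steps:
$G{\left(K,U \right)} = K + 2 U$
$- 950 G{\left(5,-1 \right)} = - 950 \left(5 + 2 \left(-1\right)\right) = - 950 \left(5 - 2\right) = \left(-950\right) 3 = -2850$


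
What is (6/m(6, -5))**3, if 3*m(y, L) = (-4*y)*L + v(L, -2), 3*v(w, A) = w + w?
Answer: 19683/5359375 ≈ 0.0036726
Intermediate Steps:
v(w, A) = 2*w/3 (v(w, A) = (w + w)/3 = (2*w)/3 = 2*w/3)
m(y, L) = 2*L/9 - 4*L*y/3 (m(y, L) = ((-4*y)*L + 2*L/3)/3 = (-4*L*y + 2*L/3)/3 = (2*L/3 - 4*L*y)/3 = 2*L/9 - 4*L*y/3)
(6/m(6, -5))**3 = (6/(((2/9)*(-5)*(1 - 6*6))))**3 = (6/(((2/9)*(-5)*(1 - 36))))**3 = (6/(((2/9)*(-5)*(-35))))**3 = (6/(350/9))**3 = (6*(9/350))**3 = (27/175)**3 = 19683/5359375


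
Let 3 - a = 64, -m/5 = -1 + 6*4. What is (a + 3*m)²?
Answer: 164836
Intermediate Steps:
m = -115 (m = -5*(-1 + 6*4) = -5*(-1 + 24) = -5*23 = -115)
a = -61 (a = 3 - 1*64 = 3 - 64 = -61)
(a + 3*m)² = (-61 + 3*(-115))² = (-61 - 345)² = (-406)² = 164836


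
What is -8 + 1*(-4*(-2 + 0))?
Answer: 0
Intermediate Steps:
-8 + 1*(-4*(-2 + 0)) = -8 + 1*(-4*(-2)) = -8 + 1*8 = -8 + 8 = 0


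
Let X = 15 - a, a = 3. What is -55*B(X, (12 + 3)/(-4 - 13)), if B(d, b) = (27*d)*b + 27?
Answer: 242055/17 ≈ 14239.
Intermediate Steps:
X = 12 (X = 15 - 1*3 = 15 - 3 = 12)
B(d, b) = 27 + 27*b*d (B(d, b) = 27*b*d + 27 = 27 + 27*b*d)
-55*B(X, (12 + 3)/(-4 - 13)) = -55*(27 + 27*((12 + 3)/(-4 - 13))*12) = -55*(27 + 27*(15/(-17))*12) = -55*(27 + 27*(15*(-1/17))*12) = -55*(27 + 27*(-15/17)*12) = -55*(27 - 4860/17) = -55*(-4401/17) = 242055/17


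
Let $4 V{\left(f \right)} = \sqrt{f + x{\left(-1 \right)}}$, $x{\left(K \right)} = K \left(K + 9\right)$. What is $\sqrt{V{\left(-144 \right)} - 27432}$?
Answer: $\frac{\sqrt{-109728 + 2 i \sqrt{38}}}{2} \approx 0.0093047 + 165.63 i$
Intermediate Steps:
$x{\left(K \right)} = K \left(9 + K\right)$
$V{\left(f \right)} = \frac{\sqrt{-8 + f}}{4}$ ($V{\left(f \right)} = \frac{\sqrt{f - \left(9 - 1\right)}}{4} = \frac{\sqrt{f - 8}}{4} = \frac{\sqrt{-8 + f}}{4}$)
$\sqrt{V{\left(-144 \right)} - 27432} = \sqrt{\frac{\sqrt{-8 - 144}}{4} - 27432} = \sqrt{\frac{\sqrt{-152}}{4} - 27432} = \sqrt{\frac{2 i \sqrt{38}}{4} - 27432} = \sqrt{\frac{i \sqrt{38}}{2} - 27432} = \sqrt{-27432 + \frac{i \sqrt{38}}{2}}$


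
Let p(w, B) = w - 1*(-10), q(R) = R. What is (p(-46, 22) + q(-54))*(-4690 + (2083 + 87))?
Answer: 226800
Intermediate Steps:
p(w, B) = 10 + w (p(w, B) = w + 10 = 10 + w)
(p(-46, 22) + q(-54))*(-4690 + (2083 + 87)) = ((10 - 46) - 54)*(-4690 + (2083 + 87)) = (-36 - 54)*(-4690 + 2170) = -90*(-2520) = 226800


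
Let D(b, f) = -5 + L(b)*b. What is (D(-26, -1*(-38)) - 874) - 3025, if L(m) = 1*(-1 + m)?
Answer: -3202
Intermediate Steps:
L(m) = -1 + m
D(b, f) = -5 + b*(-1 + b) (D(b, f) = -5 + (-1 + b)*b = -5 + b*(-1 + b))
(D(-26, -1*(-38)) - 874) - 3025 = ((-5 - 26*(-1 - 26)) - 874) - 3025 = ((-5 - 26*(-27)) - 874) - 3025 = ((-5 + 702) - 874) - 3025 = (697 - 874) - 3025 = -177 - 3025 = -3202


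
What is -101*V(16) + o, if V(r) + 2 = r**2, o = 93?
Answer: -25561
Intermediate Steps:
V(r) = -2 + r**2
-101*V(16) + o = -101*(-2 + 16**2) + 93 = -101*(-2 + 256) + 93 = -101*254 + 93 = -25654 + 93 = -25561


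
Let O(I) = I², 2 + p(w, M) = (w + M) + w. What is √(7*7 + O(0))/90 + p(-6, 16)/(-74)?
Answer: 169/3330 ≈ 0.050751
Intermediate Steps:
p(w, M) = -2 + M + 2*w (p(w, M) = -2 + ((w + M) + w) = -2 + ((M + w) + w) = -2 + (M + 2*w) = -2 + M + 2*w)
√(7*7 + O(0))/90 + p(-6, 16)/(-74) = √(7*7 + 0²)/90 + (-2 + 16 + 2*(-6))/(-74) = √(49 + 0)*(1/90) + (-2 + 16 - 12)*(-1/74) = √49*(1/90) + 2*(-1/74) = 7*(1/90) - 1/37 = 7/90 - 1/37 = 169/3330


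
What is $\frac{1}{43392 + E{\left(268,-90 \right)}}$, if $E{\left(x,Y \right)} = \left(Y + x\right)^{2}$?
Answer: $\frac{1}{75076} \approx 1.332 \cdot 10^{-5}$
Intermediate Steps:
$\frac{1}{43392 + E{\left(268,-90 \right)}} = \frac{1}{43392 + \left(-90 + 268\right)^{2}} = \frac{1}{43392 + 178^{2}} = \frac{1}{43392 + 31684} = \frac{1}{75076}$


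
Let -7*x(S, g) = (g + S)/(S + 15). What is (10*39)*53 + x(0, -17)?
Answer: 2170367/105 ≈ 20670.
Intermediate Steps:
x(S, g) = -(S + g)/(7*(15 + S)) (x(S, g) = -(g + S)/(7*(S + 15)) = -(S + g)/(7*(15 + S)))
(10*39)*53 + x(0, -17) = (10*39)*53 + (-1*0 - 1*(-17))/(7*(15 + 0)) = 390*53 + (1/7)*(0 + 17)/15 = 20670 + (1/7)*(1/15)*17 = 20670 + 17/105 = 2170367/105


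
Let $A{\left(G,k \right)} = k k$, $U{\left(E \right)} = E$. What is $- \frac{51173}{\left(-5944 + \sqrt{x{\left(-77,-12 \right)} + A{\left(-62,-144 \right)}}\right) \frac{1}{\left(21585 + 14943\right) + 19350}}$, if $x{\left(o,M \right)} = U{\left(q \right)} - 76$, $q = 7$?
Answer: $\frac{16996540449936}{35310469} + \frac{237333926202 \sqrt{3}}{35310469} \approx 4.9299 \cdot 10^{5}$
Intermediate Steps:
$x{\left(o,M \right)} = -69$ ($x{\left(o,M \right)} = 7 - 76 = -69$)
$A{\left(G,k \right)} = k^{2}$
$- \frac{51173}{\left(-5944 + \sqrt{x{\left(-77,-12 \right)} + A{\left(-62,-144 \right)}}\right) \frac{1}{\left(21585 + 14943\right) + 19350}} = - \frac{51173}{\left(-5944 + \sqrt{-69 + \left(-144\right)^{2}}\right) \frac{1}{\left(21585 + 14943\right) + 19350}} = - \frac{51173}{\left(-5944 + \sqrt{-69 + 20736}\right) \frac{1}{36528 + 19350}} = - \frac{51173}{\left(-5944 + \sqrt{20667}\right) \frac{1}{55878}} = - \frac{51173}{\left(-5944 + 83 \sqrt{3}\right) \frac{1}{55878}} = - \frac{51173}{- \frac{2972}{27939} + \frac{83 \sqrt{3}}{55878}}$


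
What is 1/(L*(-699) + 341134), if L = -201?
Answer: 1/481633 ≈ 2.0763e-6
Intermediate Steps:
1/(L*(-699) + 341134) = 1/(-201*(-699) + 341134) = 1/(140499 + 341134) = 1/481633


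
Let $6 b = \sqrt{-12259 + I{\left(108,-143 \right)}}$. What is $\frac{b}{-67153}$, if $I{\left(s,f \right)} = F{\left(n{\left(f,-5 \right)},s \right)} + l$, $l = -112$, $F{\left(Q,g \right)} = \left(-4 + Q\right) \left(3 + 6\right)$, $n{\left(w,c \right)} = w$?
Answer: $- \frac{i \sqrt{13694}}{402918} \approx - 0.00029043 i$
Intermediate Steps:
$F{\left(Q,g \right)} = -36 + 9 Q$ ($F{\left(Q,g \right)} = \left(-4 + Q\right) 9 = -36 + 9 Q$)
$I{\left(s,f \right)} = -148 + 9 f$ ($I{\left(s,f \right)} = \left(-36 + 9 f\right) - 112 = -148 + 9 f$)
$b = \frac{i \sqrt{13694}}{6}$ ($b = \frac{\sqrt{-12259 + \left(-148 + 9 \left(-143\right)\right)}}{6} = \frac{\sqrt{-12259 - 1435}}{6} = \frac{\sqrt{-13694}}{6} = \frac{i \sqrt{13694}}{6} \approx 19.504 i$)
$\frac{b}{-67153} = \frac{\frac{1}{6} i \sqrt{13694}}{-67153} = \frac{i \sqrt{13694}}{6} \left(- \frac{1}{67153}\right) = - \frac{i \sqrt{13694}}{402918}$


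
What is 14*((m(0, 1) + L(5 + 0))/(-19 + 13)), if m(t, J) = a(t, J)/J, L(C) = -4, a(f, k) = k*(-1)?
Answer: 35/3 ≈ 11.667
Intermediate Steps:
a(f, k) = -k
m(t, J) = -1 (m(t, J) = (-J)/J = -1)
14*((m(0, 1) + L(5 + 0))/(-19 + 13)) = 14*((-1 - 4)/(-19 + 13)) = 14*(-5/(-6)) = 14*(-5*(-⅙)) = 14*(⅚) = 35/3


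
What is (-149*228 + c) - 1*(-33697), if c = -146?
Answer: -421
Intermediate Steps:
(-149*228 + c) - 1*(-33697) = (-149*228 - 146) - 1*(-33697) = (-33972 - 146) + 33697 = -34118 + 33697 = -421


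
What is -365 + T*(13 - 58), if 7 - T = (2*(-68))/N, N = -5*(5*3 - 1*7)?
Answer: -527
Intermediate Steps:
N = -40 (N = -5*(15 - 7) = -5*8 = -40)
T = 18/5 (T = 7 - 2*(-68)/(-40) = 7 - (-136)*(-1)/40 = 7 - 1*17/5 = 7 - 17/5 = 18/5 ≈ 3.6000)
-365 + T*(13 - 58) = -365 + 18*(13 - 58)/5 = -365 + (18/5)*(-45) = -365 - 162 = -527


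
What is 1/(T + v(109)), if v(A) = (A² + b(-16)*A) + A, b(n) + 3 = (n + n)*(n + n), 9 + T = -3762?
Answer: 1/119508 ≈ 8.3676e-6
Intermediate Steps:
T = -3771 (T = -9 - 3762 = -3771)
b(n) = -3 + 4*n² (b(n) = -3 + (n + n)*(n + n) = -3 + (2*n)*(2*n) = -3 + 4*n²)
v(A) = A² + 1022*A (v(A) = (A² + (-3 + 4*(-16)²)*A) + A = (A² + (-3 + 4*256)*A) + A = (A² + (-3 + 1024)*A) + A = (A² + 1021*A) + A = A² + 1022*A)
1/(T + v(109)) = 1/(-3771 + 109*(1022 + 109)) = 1/(-3771 + 109*1131) = 1/(-3771 + 123279) = 1/119508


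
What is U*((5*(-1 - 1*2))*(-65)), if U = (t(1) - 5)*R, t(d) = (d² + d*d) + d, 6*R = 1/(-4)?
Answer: 325/4 ≈ 81.250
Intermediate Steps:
R = -1/24 (R = (⅙)/(-4) = (⅙)*(-¼) = -1/24 ≈ -0.041667)
t(d) = d + 2*d² (t(d) = (d² + d²) + d = 2*d² + d = d + 2*d²)
U = 1/12 (U = (1*(1 + 2*1) - 5)*(-1/24) = (1*(1 + 2) - 5)*(-1/24) = (1*3 - 5)*(-1/24) = (3 - 5)*(-1/24) = -2*(-1/24) = 1/12 ≈ 0.083333)
U*((5*(-1 - 1*2))*(-65)) = ((5*(-1 - 1*2))*(-65))/12 = ((5*(-1 - 2))*(-65))/12 = ((5*(-3))*(-65))/12 = (-15*(-65))/12 = (1/12)*975 = 325/4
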